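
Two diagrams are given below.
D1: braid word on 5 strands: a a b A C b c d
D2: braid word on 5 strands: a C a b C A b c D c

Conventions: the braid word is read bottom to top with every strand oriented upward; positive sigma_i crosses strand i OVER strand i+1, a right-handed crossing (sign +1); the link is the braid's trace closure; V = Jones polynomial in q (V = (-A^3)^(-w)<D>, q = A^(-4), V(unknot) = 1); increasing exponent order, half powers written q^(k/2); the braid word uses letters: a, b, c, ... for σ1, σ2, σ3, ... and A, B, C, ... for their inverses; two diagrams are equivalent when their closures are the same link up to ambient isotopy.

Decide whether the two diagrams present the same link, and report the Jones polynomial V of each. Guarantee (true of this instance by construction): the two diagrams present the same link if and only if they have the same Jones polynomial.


equivalent: yes
V(D1) = 1  (w +4, c 8, <D> = A^12)
D2 (bracket A^6; 10 crossings at w = +2): V = 1
why: D2 (10 crossings) and D1 (8) are Markov-related braid presentations


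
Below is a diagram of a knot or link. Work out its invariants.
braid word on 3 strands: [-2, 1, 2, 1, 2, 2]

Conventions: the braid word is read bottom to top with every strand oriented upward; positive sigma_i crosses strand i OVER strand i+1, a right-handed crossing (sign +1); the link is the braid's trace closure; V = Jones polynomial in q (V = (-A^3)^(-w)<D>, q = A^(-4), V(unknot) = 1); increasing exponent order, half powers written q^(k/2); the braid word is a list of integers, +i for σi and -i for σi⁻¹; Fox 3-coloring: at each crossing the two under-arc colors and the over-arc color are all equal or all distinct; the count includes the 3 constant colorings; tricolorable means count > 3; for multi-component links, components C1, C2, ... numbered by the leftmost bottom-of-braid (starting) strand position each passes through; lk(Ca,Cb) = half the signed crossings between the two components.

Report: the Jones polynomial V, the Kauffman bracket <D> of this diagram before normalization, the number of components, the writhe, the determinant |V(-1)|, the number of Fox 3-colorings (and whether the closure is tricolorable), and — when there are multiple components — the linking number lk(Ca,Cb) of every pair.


V(q) = q + q^3 - q^4
bracket: -A^-4 + 1 + A^8, w = +4
1 component, writhe +4, over 6 crossings
det 3, colorings 9 of 3^6 — tricolorable
observation: det 3 = |V(-1)|; divisible by 3, so tricolorable


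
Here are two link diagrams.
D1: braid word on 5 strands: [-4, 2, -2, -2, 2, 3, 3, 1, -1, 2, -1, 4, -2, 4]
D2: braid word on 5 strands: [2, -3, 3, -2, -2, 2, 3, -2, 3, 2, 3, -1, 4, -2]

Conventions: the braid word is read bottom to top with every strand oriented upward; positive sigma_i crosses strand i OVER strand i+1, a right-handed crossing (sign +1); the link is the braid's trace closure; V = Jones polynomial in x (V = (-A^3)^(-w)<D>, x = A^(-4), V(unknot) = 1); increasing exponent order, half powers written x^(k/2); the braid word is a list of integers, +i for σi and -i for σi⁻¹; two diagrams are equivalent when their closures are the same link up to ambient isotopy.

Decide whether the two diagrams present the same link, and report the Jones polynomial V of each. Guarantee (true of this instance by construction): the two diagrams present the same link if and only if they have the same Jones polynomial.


equivalent: yes
D1 (bracket A^-6 + A^-2 + A^2 + A^6; 14 crossings at w = +2): V = 1 + x + x^2 + x^3
D2 (bracket A^-6 + A^-2 + A^2 + A^6; 14 crossings at w = +2): V = 1 + x + x^2 + x^3
key observation: D2 (14 crossings) and D1 (14) are Markov-related braid presentations


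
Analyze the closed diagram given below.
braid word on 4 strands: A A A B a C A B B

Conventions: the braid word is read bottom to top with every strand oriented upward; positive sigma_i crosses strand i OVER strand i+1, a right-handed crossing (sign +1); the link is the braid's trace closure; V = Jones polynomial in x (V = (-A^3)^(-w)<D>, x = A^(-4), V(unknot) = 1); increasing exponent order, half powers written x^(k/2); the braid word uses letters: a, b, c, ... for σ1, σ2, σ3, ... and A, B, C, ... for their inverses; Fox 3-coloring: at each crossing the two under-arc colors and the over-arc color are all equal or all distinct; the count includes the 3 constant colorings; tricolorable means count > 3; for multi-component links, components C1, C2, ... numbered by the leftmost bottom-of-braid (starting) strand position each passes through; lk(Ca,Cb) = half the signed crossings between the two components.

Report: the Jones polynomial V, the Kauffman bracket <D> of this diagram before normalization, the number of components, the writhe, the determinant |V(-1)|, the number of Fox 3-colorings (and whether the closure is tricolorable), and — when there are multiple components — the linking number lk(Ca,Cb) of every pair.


V(x) = x^-8 - 2x^-7 + x^-6 - 2x^-5 + 2x^-4 + x^-2
bracket: -A^-13 - 2A^-5 + 2A^-1 - A^3 + 2A^7 - A^11, w = -7
1 component, writhe -7, over 9 crossings
det 9, colorings 27 of 3^9 — tricolorable
observation: det 9 = |V(-1)|; divisible by 3, so tricolorable


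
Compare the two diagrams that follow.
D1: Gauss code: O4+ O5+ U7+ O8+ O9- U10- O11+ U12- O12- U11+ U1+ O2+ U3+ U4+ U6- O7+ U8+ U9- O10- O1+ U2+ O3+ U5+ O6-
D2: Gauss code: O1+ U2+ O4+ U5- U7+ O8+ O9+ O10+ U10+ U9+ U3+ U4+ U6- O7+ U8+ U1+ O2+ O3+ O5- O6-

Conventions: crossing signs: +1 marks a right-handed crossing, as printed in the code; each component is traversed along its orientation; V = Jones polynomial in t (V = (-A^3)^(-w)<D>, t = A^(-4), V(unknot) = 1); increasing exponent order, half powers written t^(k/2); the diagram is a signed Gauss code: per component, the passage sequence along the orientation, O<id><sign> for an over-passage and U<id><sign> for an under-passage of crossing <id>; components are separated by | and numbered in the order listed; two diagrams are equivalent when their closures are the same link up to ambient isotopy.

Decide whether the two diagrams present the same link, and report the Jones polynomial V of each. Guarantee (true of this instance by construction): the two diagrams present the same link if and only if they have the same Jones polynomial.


same link: yes
V(D1) = t + t^3 - t^4  [12 crossings, <D> = -A^-4 + 1 + A^8, w = +4]
D2 (bracket -A^2 + A^6 + A^14; 10 crossings at w = +6): V = t + t^3 - t^4
note: from 12 to 10 crossings by R-moves: one link, two diagrams


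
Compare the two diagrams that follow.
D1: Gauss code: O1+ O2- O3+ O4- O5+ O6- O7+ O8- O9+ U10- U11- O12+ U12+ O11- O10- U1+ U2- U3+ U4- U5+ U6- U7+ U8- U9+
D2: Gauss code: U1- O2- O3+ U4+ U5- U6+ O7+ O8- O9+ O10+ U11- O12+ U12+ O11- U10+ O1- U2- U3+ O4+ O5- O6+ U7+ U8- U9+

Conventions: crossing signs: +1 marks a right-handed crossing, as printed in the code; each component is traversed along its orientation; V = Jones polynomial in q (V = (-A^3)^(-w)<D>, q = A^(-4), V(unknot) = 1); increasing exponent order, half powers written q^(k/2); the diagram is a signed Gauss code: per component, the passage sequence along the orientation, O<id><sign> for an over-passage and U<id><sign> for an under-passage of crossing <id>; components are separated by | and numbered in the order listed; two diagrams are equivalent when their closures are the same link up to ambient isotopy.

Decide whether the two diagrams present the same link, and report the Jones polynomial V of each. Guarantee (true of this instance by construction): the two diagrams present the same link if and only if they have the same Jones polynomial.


equivalent: yes
D1 (bracket 1; 12 crossings at w = 0): V = 1
V(D2) = 1  (w +2, c 12, <D> = A^6)
key observation: all 2 diagrams share one V(q), hence one class


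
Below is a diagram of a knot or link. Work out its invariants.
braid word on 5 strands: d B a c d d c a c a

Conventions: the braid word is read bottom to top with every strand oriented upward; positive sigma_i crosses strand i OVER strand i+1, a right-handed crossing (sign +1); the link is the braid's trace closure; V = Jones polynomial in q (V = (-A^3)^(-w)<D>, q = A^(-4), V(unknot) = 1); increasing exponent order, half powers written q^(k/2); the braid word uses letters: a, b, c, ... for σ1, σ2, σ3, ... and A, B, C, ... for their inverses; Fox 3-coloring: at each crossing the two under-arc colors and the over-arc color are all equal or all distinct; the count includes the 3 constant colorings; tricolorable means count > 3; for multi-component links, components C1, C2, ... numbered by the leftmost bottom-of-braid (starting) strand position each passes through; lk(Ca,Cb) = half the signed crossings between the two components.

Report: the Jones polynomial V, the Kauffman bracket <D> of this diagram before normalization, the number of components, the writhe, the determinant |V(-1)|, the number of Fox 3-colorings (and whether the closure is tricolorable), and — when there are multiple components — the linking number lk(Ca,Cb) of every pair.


V(q) = q^3 + 2q^5 - 2q^6 + 2q^7 - 3q^8 + 2q^9 - 2q^10 + q^11
bracket: A^-20 - 2A^-16 + 2A^-12 - 3A^-8 + 2A^-4 - 2 + 2A^4 + A^12, w = +8
1 component, writhe +8, over 10 crossings
det 15, colorings 9 of 3^10 — tricolorable
observation: w = +8 shifts under R1 moves; the (-A^3)^(-8) factor cancels that in V


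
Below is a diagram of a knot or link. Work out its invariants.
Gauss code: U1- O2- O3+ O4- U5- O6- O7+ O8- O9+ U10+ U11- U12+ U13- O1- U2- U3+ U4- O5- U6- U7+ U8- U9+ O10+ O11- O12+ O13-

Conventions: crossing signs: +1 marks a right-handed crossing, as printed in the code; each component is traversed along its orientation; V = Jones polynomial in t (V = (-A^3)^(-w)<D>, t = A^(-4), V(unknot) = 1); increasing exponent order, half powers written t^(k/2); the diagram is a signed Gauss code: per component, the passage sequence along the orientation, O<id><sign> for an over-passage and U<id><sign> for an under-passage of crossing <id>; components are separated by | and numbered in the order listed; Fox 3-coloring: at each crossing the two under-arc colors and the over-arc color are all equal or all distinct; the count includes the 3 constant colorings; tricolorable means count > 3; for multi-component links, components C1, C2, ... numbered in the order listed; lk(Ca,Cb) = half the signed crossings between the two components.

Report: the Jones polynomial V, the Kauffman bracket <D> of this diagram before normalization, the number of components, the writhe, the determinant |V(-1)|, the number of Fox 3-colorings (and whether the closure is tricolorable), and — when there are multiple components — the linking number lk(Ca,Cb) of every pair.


V = -t^-4 + t^-3 + t^-1
<D> = -A^-5 - A^3 + A^7 (w = -3)
1 component over 13 crossings, w = -3
9 Fox colorings among 3^13, |V(-1)| = 3: tricolorable
why: |V(-1)| = 3: so tricolorable, since 3 divides 3


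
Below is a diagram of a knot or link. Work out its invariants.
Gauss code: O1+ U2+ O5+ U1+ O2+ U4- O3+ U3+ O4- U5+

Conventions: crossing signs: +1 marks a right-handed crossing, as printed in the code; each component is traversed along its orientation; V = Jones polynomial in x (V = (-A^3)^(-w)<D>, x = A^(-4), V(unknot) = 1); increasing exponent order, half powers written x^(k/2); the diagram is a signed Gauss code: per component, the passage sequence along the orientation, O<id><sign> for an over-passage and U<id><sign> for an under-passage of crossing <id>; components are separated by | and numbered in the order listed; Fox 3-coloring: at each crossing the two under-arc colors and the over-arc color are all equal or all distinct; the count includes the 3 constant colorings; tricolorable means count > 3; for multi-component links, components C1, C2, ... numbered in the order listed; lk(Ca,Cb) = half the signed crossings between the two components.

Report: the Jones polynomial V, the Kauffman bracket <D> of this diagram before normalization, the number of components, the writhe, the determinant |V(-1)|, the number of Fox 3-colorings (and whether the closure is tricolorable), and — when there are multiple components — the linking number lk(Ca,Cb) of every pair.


Jones polynomial: V(x) = x + x^3 - x^4
<D> = A^-7 - A^-3 - A^5; writhe +3
components 1, writhe +3 (5 crossings)
3-colorings: 9 of 3^5, det 3 — tricolorable
note: V spans 3 powers of x: at least 3 crossings in any diagram


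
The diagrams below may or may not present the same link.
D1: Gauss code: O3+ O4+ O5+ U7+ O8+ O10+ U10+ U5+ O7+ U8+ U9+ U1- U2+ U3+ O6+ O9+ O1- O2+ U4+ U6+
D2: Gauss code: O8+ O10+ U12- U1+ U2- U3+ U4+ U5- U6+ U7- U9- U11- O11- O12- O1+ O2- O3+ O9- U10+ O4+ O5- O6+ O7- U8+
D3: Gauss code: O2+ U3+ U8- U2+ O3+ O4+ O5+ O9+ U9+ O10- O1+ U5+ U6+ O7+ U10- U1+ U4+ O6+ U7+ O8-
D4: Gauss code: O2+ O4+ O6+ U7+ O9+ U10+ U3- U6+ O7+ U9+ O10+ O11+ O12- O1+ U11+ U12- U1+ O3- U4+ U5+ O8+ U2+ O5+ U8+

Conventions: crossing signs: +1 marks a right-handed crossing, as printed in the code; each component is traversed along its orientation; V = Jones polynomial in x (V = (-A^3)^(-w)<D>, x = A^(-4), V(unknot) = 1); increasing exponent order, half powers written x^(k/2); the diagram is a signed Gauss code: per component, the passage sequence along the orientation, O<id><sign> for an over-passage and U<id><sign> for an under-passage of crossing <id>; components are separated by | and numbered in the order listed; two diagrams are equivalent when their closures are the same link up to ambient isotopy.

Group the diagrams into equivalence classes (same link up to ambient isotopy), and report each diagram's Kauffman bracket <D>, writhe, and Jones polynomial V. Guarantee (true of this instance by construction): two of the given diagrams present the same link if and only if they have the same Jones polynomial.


classes: {D1, D4} | {D2} | {D3}
V(D1) = x^2 + 2x^4 - 2x^5 + x^6 - 2x^7 + x^8  [10 crossings, <D> = A^-8 - 2A^-4 + 1 - 2A^4 + 2A^8 + A^16, w = +8]
D2 (bracket 1; 12 crossings at w = 0): V = 1
V(D3) = x + x^3 - x^4  [10 crossings, <D> = -A^2 + A^6 + A^14, w = +6]
V(D4) = x^2 + 2x^4 - 2x^5 + x^6 - 2x^7 + x^8  [12 crossings, <D> = A^-8 - 2A^-4 + 1 - 2A^4 + 2A^8 + A^16, w = +8]
note: 3 classes among 4 diagrams; unequal V(x) rules out equality


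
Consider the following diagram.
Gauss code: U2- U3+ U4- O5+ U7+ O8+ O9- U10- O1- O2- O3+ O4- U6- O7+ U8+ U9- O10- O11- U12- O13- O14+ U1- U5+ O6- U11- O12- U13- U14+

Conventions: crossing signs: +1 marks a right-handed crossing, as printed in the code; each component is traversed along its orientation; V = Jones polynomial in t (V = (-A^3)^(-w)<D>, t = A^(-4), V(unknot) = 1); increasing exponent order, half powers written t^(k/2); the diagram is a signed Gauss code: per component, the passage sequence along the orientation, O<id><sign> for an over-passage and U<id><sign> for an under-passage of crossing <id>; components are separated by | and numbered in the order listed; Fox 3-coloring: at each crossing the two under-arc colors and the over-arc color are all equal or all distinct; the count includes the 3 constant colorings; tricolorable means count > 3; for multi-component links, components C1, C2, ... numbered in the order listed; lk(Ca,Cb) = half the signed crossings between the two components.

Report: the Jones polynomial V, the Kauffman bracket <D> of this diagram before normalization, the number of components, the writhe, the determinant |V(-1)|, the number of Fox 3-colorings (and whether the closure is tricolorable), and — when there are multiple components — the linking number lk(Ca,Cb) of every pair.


Jones polynomial: V(t) = -t^-4 + t^-3 + t^-1
<D> = A^-8 + 1 - A^4; writhe -4
components 1, writhe -4 (14 crossings)
3-colorings: 9 of 3^14, det 3 — tricolorable
note: the span of V is 3, forcing >= 3 crossings in any diagram


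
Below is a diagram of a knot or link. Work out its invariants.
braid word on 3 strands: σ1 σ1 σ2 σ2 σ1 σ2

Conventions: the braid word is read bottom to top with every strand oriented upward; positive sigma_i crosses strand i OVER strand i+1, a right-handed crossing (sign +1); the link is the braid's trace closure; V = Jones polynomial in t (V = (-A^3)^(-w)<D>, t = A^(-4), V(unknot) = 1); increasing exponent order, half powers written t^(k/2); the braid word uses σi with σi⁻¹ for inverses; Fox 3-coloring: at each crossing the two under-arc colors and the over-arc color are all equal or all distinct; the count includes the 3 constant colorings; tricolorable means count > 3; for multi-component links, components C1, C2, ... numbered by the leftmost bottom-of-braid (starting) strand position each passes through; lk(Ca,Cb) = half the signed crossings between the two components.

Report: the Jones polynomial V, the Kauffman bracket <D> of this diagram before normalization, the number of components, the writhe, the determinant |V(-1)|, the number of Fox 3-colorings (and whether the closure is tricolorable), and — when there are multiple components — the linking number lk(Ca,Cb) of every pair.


V(t) = t^2 + t^4 - t^5 + t^6 - t^7
bracket: -A^-10 + A^-6 - A^-2 + A^2 + A^10, w = +6
1 component, writhe +6, over 6 crossings
det 5, colorings 3 of 3^6 — not tricolorable
observation: det 5 = |V(-1)|; not divisible by 3, so not tricolorable


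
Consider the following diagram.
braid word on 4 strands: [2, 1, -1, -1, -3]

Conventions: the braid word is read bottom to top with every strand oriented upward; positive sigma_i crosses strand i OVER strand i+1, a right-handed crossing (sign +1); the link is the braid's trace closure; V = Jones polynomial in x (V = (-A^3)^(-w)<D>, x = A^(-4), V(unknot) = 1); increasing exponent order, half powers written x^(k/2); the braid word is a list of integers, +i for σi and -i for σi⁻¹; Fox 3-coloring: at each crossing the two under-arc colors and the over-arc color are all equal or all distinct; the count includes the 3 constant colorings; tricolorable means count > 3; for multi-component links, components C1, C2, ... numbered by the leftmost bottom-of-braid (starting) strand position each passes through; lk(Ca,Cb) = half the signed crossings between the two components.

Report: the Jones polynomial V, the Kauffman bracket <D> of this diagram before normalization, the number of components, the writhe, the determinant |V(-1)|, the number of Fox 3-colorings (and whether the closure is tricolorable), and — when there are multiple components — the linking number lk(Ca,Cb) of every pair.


Jones polynomial: V(x) = 1
<D> = -A^-3; writhe -1
components 1, writhe -1 (5 crossings)
3-colorings: 3 of 3^5, det 1 — not tricolorable
note: det 1 = |V(-1)|; not divisible by 3, so not tricolorable


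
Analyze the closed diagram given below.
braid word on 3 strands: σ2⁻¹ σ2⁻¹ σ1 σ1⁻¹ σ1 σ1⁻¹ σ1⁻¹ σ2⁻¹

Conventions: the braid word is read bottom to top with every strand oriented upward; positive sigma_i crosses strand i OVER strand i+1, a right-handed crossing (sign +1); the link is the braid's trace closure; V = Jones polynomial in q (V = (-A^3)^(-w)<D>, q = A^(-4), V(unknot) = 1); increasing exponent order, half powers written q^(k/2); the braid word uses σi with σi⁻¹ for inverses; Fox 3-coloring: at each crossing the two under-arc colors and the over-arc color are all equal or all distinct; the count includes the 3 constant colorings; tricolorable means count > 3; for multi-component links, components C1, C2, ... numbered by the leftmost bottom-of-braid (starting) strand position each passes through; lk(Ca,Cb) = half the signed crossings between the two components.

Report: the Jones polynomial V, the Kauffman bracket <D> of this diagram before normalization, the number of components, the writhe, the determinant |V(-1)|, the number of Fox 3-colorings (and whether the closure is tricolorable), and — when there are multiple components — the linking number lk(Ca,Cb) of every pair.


Jones polynomial: V(q) = -q^-4 + q^-3 + q^-1
<D> = A^-8 + 1 - A^4; writhe -4
components 1, writhe -4 (8 crossings)
3-colorings: 9 of 3^8, det 3 — tricolorable
note: w = -4 (over 8 crossings) is diagram-only; (-A^3)^(4) removes it from V


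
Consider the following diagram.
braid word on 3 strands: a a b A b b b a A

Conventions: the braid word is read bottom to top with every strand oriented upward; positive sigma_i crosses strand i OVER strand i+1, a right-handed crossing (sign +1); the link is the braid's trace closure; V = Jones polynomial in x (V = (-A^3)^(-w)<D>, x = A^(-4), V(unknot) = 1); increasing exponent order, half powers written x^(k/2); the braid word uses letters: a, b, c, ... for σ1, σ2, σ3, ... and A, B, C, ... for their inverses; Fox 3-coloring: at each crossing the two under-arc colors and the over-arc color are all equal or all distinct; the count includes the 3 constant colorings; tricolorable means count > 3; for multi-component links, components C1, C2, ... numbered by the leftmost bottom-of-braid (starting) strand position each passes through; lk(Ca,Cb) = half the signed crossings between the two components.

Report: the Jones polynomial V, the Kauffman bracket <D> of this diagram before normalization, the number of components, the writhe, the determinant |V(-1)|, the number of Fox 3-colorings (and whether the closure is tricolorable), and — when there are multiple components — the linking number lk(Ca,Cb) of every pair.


Jones polynomial: V(x) = -x^(3/2) + x^(5/2) - 2x^(7/2) + 2x^(9/2) - 2x^(11/2) + x^(13/2) - x^(15/2)
<D> = A^-15 - A^-11 + 2A^-7 - 2A^-3 + 2A - A^5 + A^9; writhe +5
components 2, writhe +5 (9 crossings)
linking number lk(C1,C2) = +3
3-colorings: 3 of 3^9, det 10 — not tricolorable
note: the 1 component pair carries total linking +3


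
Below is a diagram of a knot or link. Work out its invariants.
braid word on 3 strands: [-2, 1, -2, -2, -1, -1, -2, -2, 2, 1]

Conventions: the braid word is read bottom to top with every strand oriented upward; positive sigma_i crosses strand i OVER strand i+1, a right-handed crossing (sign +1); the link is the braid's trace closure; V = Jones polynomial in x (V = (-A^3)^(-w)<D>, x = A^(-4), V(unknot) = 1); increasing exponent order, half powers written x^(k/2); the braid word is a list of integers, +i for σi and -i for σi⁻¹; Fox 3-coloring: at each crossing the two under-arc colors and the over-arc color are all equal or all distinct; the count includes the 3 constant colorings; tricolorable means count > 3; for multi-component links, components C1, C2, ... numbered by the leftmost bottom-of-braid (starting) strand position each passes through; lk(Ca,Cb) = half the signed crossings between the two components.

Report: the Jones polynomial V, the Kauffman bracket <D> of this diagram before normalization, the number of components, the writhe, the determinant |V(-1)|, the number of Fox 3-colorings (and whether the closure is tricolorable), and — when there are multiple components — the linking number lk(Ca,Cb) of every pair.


Jones polynomial: V(x) = x^-7 - 2x^-6 + 2x^-5 - 3x^-4 + 3x^-3 - 2x^-2 + 2x^-1
<D> = 2A^-8 - 2A^-4 + 3 - 3A^4 + 2A^8 - 2A^12 + A^16; writhe -4
components 1, writhe -4 (10 crossings)
3-colorings: 9 of 3^10, det 15 — tricolorable
note: |V(-1)| = 15: so tricolorable, since 3 divides 15


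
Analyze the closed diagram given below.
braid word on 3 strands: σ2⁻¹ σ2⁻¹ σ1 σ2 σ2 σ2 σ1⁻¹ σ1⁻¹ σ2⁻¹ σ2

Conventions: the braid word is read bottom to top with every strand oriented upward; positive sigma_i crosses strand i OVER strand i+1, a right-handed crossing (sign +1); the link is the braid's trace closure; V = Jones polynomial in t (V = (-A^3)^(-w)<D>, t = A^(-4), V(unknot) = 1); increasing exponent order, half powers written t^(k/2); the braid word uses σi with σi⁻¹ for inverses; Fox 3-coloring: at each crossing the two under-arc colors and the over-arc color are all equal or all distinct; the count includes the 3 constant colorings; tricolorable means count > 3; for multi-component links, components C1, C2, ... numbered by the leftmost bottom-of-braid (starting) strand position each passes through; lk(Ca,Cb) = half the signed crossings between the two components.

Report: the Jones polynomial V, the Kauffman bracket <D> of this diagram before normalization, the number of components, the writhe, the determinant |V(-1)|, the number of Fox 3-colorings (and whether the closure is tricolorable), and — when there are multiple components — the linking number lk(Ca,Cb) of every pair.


V = -t^-3 + 2t^-2 - 2t^-1 + 3 - 2t + 2t^2 - t^3
<D> = -A^-12 + 2A^-8 - 2A^-4 + 3 - 2A^4 + 2A^8 - A^12 (w = 0)
1 component over 10 crossings, w = 0
3 Fox colorings among 3^10, |V(-1)| = 13: not tricolorable
why: free reduction leaves σ2⁻¹ σ2⁻¹ σ1 σ2 σ2 σ2 σ1⁻¹ σ1⁻¹ of the original 10 letters


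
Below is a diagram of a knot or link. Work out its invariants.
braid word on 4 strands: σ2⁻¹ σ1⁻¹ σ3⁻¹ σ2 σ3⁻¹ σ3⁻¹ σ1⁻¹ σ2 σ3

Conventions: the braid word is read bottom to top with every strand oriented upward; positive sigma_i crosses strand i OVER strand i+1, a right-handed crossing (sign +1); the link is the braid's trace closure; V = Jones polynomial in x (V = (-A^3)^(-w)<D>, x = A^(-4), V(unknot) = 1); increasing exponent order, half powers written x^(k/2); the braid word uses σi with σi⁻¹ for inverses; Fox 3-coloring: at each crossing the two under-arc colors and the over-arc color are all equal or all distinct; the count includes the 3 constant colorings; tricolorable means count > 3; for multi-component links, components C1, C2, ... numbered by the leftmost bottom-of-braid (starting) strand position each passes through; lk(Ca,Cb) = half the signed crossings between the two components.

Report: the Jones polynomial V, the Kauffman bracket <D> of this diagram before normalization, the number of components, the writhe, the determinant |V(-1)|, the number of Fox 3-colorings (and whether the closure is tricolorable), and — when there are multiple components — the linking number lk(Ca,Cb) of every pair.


V = -x^-6 + 2x^-5 - 2x^-4 + 3x^-3 - 3x^-2 + 2x^-1 - 1 + x
<D> = -A^-13 + A^-9 - 2A^-5 + 3A^-1 - 3A^3 + 2A^7 - 2A^11 + A^15 (w = -3)
1 component over 9 crossings, w = -3
9 Fox colorings among 3^9, |V(-1)| = 15: tricolorable
why: w = -3 shifts under R1 moves; the (-A^3)^(3) factor cancels that in V


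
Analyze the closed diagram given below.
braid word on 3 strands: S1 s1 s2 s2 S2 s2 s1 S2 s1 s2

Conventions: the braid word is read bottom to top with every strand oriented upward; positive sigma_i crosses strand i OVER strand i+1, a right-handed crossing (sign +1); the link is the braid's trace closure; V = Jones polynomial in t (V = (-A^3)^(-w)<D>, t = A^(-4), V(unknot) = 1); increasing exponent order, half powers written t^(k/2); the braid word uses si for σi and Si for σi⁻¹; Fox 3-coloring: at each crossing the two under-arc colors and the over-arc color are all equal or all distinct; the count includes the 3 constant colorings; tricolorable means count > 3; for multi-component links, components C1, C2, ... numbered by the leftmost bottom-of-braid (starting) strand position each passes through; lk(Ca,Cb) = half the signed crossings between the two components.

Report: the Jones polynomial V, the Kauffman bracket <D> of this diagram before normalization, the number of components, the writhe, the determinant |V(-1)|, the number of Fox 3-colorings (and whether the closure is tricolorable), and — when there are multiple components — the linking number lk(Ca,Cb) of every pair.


V = t - t^2 + 2t^3 - t^4 + t^5 - t^6
<D> = -A^-12 + A^-8 - A^-4 + 2 - A^4 + A^8 (w = +4)
1 component over 10 crossings, w = +4
3 Fox colorings among 3^10, |V(-1)| = 7: not tricolorable
why: free reduction leaves σ2 σ2 σ1 σ2⁻¹ σ1 σ2 of the original 10 letters


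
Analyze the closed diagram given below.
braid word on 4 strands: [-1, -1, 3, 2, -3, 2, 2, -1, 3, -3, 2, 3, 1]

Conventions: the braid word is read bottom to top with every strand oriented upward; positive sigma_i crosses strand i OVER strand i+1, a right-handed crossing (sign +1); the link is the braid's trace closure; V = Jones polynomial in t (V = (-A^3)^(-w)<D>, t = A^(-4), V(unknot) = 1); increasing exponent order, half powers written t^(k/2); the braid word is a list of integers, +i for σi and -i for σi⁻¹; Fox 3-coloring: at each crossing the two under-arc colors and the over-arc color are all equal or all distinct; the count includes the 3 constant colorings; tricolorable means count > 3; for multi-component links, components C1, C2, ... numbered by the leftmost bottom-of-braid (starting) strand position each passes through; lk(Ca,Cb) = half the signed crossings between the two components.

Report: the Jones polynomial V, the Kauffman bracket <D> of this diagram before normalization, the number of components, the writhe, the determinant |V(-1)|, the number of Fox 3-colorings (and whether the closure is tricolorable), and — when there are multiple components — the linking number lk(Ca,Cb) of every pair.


Jones polynomial: V(t) = t^-1 - 2 + 4t - 4t^2 + 5t^3 - 5t^4 + 3t^5 - 2t^6 + t^7
<D> = -A^-19 + 2A^-15 - 3A^-11 + 5A^-7 - 5A^-3 + 4A - 4A^5 + 2A^9 - A^13; writhe +3
components 1, writhe +3 (13 crossings)
3-colorings: 9 of 3^13, det 27 — tricolorable
note: free reduction leaves σ1⁻¹ σ1⁻¹ σ3 σ2 σ3⁻¹ σ2 σ2 σ1⁻¹ σ2 σ3 σ1 of the original 13 letters


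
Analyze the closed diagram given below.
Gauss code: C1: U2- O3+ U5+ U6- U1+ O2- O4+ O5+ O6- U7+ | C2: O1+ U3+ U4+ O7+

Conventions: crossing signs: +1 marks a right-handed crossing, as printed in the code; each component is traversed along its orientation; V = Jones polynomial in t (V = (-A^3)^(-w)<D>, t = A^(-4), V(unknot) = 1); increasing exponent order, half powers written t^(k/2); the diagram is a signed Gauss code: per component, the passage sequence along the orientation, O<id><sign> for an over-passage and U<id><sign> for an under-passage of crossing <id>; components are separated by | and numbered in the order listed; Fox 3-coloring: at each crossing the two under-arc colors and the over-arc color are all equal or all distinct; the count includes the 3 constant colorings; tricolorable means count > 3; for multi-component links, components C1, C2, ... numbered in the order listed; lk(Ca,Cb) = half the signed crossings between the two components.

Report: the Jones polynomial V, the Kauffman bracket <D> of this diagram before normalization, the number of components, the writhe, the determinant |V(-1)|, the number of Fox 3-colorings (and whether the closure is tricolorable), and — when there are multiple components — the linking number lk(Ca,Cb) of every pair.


Jones polynomial: V(t) = -t^(1/2) + t^(3/2) - t^(5/2) - t^(9/2)
<D> = A^-9 + A^-1 - A^3 + A^7; writhe +3
components 2, writhe +3 (7 crossings)
linking number lk(C1,C2) = +2
3-colorings: 3 of 3^7, det 4 — not tricolorable
note: the span of V is 4, within the link bound 7 + 2 - 1


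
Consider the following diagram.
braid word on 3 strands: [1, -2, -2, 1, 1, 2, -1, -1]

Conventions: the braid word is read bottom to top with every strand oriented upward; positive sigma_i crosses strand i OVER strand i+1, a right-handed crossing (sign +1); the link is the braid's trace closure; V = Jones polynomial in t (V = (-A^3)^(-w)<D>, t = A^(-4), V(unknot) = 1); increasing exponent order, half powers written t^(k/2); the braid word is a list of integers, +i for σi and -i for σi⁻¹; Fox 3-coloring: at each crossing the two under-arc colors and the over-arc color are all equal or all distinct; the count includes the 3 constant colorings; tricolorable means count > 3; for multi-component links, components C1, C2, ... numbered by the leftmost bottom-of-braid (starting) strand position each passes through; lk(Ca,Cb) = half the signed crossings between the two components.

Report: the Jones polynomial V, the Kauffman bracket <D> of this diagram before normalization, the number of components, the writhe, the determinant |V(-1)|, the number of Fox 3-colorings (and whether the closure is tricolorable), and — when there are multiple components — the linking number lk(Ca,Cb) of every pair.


Jones polynomial: V(t) = t^-2 - t^-1 + 1 - t + t^2
<D> = A^-8 - A^-4 + 1 - A^4 + A^8; writhe 0
components 1, writhe 0 (8 crossings)
3-colorings: 3 of 3^8, det 5 — not tricolorable
note: w = 0 shifts under R1 moves; the (-A^3)^(0) factor cancels that in V


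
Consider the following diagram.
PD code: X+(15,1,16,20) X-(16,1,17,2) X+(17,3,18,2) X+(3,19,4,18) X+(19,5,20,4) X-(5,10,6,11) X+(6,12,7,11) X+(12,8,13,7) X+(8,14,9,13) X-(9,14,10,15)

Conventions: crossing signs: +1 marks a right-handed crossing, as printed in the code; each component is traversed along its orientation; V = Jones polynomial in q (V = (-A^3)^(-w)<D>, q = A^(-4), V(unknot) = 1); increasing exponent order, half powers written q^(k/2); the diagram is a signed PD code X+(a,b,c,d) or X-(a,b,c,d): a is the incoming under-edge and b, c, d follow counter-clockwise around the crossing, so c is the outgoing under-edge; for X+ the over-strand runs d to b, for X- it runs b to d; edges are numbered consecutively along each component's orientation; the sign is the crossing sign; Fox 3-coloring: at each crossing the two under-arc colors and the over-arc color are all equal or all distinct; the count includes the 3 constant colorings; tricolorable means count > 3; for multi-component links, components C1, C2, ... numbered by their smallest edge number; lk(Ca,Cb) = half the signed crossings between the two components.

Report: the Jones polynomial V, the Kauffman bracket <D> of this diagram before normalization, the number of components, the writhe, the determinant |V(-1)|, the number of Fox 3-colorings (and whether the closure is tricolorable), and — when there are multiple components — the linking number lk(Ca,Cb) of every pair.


V(q) = q + q^3 - q^4
bracket: -A^-4 + 1 + A^8, w = +4
1 component, writhe +4, over 10 crossings
det 3, colorings 9 of 3^10 — tricolorable
observation: w = +4 (over 10 crossings) is diagram-only; (-A^3)^(-4) removes it from V


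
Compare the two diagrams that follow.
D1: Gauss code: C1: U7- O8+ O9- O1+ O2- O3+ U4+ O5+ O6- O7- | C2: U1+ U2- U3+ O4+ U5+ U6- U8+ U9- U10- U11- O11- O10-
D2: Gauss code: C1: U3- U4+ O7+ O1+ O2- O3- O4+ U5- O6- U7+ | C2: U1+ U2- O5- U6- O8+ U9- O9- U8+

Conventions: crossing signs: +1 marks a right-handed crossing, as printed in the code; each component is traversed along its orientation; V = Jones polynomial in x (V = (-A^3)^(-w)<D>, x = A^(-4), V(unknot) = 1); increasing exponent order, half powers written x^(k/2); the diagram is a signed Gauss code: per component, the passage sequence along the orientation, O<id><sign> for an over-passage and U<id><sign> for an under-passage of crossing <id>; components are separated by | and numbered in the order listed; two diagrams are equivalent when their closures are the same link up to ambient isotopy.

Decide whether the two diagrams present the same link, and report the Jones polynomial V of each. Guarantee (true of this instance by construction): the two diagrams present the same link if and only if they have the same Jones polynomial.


equivalent: no
V(D1) = -x^(1/2) - x^(5/2)  (w -1, c 11, <D> = A^-13 + A^-5)
D2 (bracket A^-1 + A^7; 9 crossings at w = -1): V = -x^(-5/2) - x^(-1/2)
why: 2 values of V(x) split the 2 diagrams


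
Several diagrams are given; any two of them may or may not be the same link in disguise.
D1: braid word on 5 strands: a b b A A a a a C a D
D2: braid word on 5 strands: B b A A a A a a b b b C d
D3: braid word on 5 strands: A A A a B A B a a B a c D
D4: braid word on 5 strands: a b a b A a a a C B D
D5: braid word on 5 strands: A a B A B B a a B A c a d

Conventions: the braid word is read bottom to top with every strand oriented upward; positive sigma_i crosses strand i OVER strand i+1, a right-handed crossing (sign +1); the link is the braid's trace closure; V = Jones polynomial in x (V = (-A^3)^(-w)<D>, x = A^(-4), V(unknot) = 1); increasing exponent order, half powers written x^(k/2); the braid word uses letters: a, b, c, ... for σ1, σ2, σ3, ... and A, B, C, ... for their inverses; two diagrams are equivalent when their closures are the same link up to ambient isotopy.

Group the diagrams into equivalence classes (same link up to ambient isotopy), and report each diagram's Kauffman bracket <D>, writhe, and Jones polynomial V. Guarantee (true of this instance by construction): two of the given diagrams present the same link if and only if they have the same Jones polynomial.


grouping into links: {D1, D4} | {D2} | {D3, D5}
V(D1) = -x^(3/2) - 2x^(7/2) + x^(9/2) - x^(11/2) + x^(13/2)  (w +3, c 11, <D> = -A^-17 + A^-13 - A^-9 + 2A^-5 + A^3)
V(D2) = -x^(1/2) - x^(3/2) - x^(5/2) + x^(9/2)  [13 crossings, <D> = -A^-9 + A^-1 + A^3 + A^7, w = +3]
V(D3) = -x^(-9/2) - x^(-5/2) + x^(-3/2) - x^(-1/2)  [13 crossings, <D> = A^-7 - A^-3 + A + A^9, w = -3]
D4 (bracket -A^-17 + A^-13 - A^-9 + 2A^-5 + A^3; 11 crossings at w = +3): V = -x^(3/2) - 2x^(7/2) + x^(9/2) - x^(11/2) + x^(13/2)
V(D5) = -x^(-9/2) - x^(-5/2) + x^(-3/2) - x^(-1/2)  [13 crossings, <D> = A^-1 - A^3 + A^7 + A^15, w = -1]
key observation: 3 classes among 5 diagrams; unequal V(x) rules out equality


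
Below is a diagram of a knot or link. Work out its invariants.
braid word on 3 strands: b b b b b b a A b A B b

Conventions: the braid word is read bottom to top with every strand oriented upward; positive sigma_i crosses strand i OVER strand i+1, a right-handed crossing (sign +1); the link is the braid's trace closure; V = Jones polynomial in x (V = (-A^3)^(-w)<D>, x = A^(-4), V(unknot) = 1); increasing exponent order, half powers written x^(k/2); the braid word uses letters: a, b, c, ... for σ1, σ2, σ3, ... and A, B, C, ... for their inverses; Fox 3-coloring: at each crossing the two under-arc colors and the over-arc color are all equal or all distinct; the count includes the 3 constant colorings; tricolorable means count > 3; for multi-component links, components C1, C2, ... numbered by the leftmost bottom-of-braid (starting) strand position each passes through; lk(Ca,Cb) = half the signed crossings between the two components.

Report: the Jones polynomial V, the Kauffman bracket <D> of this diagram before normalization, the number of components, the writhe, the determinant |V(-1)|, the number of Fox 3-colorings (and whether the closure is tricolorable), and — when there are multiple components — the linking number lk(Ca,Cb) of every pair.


V = x^3 + x^5 - x^6 + x^7 - x^8 + x^9 - x^10
<D> = -A^-22 + A^-18 - A^-14 + A^-10 - A^-6 + A^-2 + A^6 (w = +6)
1 component over 12 crossings, w = +6
3 Fox colorings among 3^12, |V(-1)| = 7: not tricolorable
why: w = +6 (over 12 crossings) is diagram-only; (-A^3)^(-6) removes it from V


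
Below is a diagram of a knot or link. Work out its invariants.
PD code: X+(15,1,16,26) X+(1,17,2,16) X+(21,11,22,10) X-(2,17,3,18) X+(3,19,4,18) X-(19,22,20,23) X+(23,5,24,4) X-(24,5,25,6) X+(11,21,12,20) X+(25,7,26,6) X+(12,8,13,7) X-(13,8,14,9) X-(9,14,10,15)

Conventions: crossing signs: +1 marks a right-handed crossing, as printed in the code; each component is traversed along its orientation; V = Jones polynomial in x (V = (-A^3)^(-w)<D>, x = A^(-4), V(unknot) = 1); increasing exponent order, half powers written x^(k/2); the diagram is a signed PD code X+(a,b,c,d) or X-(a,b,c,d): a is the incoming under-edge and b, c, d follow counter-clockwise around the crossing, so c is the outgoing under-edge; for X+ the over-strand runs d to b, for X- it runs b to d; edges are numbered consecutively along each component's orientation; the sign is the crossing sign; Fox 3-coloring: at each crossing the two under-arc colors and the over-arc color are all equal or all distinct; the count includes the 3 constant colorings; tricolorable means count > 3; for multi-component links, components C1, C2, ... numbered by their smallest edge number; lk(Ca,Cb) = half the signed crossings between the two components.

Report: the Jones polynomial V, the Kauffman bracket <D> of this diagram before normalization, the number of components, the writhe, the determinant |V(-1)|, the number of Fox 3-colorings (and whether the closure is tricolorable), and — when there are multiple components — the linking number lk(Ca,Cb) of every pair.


V = x^-1 - 2 + 3x - 3x^2 + 4x^3 - 3x^4 + 2x^5 - x^6
<D> = A^-15 - 2A^-11 + 3A^-7 - 4A^-3 + 3A - 3A^5 + 2A^9 - A^13 (w = +3)
1 component over 13 crossings, w = +3
3 Fox colorings among 3^13, |V(-1)| = 19: not tricolorable
why: w = +3 (over 13 crossings) is diagram-only; (-A^3)^(-3) removes it from V
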